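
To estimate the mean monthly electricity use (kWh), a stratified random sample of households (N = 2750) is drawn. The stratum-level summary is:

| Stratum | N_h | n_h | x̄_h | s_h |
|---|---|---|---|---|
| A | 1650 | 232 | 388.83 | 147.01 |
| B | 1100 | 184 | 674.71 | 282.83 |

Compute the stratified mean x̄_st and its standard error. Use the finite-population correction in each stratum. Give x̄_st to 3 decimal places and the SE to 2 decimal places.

x̄_st = Σ W_h x̄_h = (1650·388.83 + 1100·674.71)/2750 = 503.18200
V̂(x̄_st) = Σ W_h² (1 − n_h/N_h) s_h²/n_h, with W_h = N_h/N and N = 2750:
  stratum A: (1650/2750)²·(1 − 232/1650)·147.01²/232 = 28.8204
  stratum B: (1100/2750)²·(1 − 184/1100)·282.83²/184 = 57.9236
V̂(x̄_st) = 86.7441
SE(x̄_st) = √86.7441 = 9.31365

x̄_st ≈ 503.182, SE ≈ 9.31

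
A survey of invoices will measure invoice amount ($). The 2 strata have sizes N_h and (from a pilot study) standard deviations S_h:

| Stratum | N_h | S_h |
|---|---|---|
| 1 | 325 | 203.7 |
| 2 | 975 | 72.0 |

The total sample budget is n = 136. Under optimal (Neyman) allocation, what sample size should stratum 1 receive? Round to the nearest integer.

Neyman allocation: n_h = n · N_h S_h / Σ N_i S_i, with n = 136.
  stratum 1: N_h·S_h = 325·203.7 = 66202.50
  stratum 2: N_h·S_h = 975·72.0 = 70200.00
Σ N_h S_h = 136402.50
n for stratum 1 = 136·66202.50/136402.50 = 66.007 → 66

66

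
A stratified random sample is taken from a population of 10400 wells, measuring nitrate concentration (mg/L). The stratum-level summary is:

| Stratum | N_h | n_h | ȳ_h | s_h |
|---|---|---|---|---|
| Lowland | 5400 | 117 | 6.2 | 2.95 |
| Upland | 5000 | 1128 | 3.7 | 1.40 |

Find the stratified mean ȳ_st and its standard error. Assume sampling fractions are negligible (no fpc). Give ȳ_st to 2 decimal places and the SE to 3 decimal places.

ȳ_st ≈ 5.00, SE ≈ 0.143

ȳ_st = Σ W_h ȳ_h = (5400·6.2 + 5000·3.7)/10400 = 4.99808
V̂(ȳ_st) = Σ W_h² s_h²/n_h, with W_h = N_h/N and N = 10400:
  stratum Lowland: (5400/10400)²·2.95²/117 = 0.020053
  stratum Upland: (5000/10400)²·1.40²/1128 = 0.000401625
V̂(ȳ_st) = 0.0204546
SE(ȳ_st) = √0.0204546 = 0.14302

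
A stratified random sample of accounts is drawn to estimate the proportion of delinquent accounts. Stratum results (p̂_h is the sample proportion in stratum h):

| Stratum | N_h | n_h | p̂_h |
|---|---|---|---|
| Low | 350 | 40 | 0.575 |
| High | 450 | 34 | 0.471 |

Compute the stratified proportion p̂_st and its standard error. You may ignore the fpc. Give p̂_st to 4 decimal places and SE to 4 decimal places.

N = 800; stratum weights W_h = N_h/N.
p̂_st = Σ W_h p̂_h = (350·0.575 + 450·0.471)/800 = 0.51650
V̂(p̂_st) = Σ W_h² p̂_h(1−p̂_h)/(n_h−1):
  stratum Low: (350/800)²·0.575·0.425/39 = 0.00119936
  stratum High: (450/800)²·0.471·0.529/33 = 0.00238895
V̂(p̂_st) = 0.00358831; SE = √V̂ = 0.0599025

p̂_st ≈ 0.5165, SE ≈ 0.0599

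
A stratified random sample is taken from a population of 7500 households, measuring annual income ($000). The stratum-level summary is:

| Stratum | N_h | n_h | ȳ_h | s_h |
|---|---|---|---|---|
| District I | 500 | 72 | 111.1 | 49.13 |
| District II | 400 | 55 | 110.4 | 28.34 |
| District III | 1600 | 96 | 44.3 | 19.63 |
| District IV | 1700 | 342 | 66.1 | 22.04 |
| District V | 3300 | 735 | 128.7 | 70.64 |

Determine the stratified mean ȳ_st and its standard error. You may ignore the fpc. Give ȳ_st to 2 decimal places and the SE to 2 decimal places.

ȳ_st ≈ 94.36, SE ≈ 1.33

ȳ_st = Σ W_h ȳ_h = (500·111.1 + 400·110.4 + 1600·44.3 + 1700·66.1 + 3300·128.7)/7500 = 94.35600
V̂(ȳ_st) = Σ W_h² s_h²/n_h, with W_h = N_h/N and N = 7500:
  stratum District I: (500/7500)²·49.13²/72 = 0.148997
  stratum District II: (400/7500)²·28.34²/55 = 0.0415369
  stratum District III: (1600/7500)²·19.63²/96 = 0.182678
  stratum District IV: (1700/7500)²·22.04²/342 = 0.0729747
  stratum District V: (3300/7500)²·70.64²/735 = 1.31438
V̂(ȳ_st) = 1.76056
SE(ȳ_st) = √1.76056 = 1.32686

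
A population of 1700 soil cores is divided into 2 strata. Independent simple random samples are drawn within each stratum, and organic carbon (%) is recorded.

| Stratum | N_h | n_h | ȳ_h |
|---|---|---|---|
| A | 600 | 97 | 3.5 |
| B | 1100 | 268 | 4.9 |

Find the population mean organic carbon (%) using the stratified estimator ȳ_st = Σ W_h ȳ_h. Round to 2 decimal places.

ȳ_st ≈ 4.41

N = Σ N_h = 1700. Stratum weights W_h = N_h/N.
ȳ_st = (600·3.5 + 1100·4.9) / 1700 = 4.4059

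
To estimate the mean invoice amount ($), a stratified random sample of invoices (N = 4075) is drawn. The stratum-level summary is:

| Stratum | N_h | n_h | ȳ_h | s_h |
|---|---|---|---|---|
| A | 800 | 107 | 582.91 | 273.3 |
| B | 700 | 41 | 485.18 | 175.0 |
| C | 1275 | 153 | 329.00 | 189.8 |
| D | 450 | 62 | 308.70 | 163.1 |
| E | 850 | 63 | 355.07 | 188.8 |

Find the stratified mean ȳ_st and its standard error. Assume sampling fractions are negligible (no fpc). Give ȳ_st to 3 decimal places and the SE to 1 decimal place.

ȳ_st ≈ 408.872, SE ≈ 10.1

ȳ_st = Σ W_h ȳ_h = (800·582.91 + 700·485.18 + 1275·329.00 + 450·308.70 + 850·355.07)/4075 = 408.87202
V̂(ȳ_st) = Σ W_h² s_h²/n_h, with W_h = N_h/N and N = 4075:
  stratum A: (800/4075)²·273.3²/107 = 26.9042
  stratum B: (700/4075)²·175.0²/41 = 22.0411
  stratum C: (1275/4075)²·189.8²/153 = 23.0497
  stratum D: (450/4075)²·163.1²/62 = 5.23222
  stratum E: (850/4075)²·188.8²/63 = 24.6176
V̂(ȳ_st) = 101.845
SE(ȳ_st) = √101.845 = 10.0918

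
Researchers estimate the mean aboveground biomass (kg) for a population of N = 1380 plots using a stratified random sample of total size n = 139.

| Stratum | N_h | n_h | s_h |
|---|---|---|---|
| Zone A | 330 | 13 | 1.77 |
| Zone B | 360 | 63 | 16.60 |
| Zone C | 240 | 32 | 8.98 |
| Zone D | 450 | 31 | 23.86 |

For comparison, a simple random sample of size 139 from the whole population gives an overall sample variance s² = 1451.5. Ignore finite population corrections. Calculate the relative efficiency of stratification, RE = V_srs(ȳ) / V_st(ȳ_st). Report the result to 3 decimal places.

RE ≈ 4.462

V̂(ȳ_st) = Σ W_h² s_h²/n_h, with W_h = N_h/N and N = 1380:
  stratum Zone A: (330/1380)²·1.77²/13 = 0.0137808
  stratum Zone B: (360/1380)²·16.60²/63 = 0.297661
  stratum Zone C: (240/1380)²·8.98²/32 = 0.0762197
  stratum Zone D: (450/1380)²·23.86²/31 = 1.95275
V_st = 2.34041
V_srs = s²/n = 1451.5/139 = 10.4424
Relative efficiency = V_srs / V_st = 10.4424/2.34041 = 4.4618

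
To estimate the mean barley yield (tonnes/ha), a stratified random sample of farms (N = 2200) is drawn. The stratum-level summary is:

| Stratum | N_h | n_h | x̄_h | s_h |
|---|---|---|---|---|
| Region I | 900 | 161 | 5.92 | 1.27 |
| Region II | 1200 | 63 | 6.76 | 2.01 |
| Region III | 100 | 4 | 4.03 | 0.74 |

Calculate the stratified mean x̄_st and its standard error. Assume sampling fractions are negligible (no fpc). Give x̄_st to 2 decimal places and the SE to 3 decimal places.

x̄_st ≈ 6.29, SE ≈ 0.145

x̄_st = Σ W_h x̄_h = (900·5.92 + 1200·6.76 + 100·4.03)/2200 = 6.29227
V̂(x̄_st) = Σ W_h² s_h²/n_h, with W_h = N_h/N and N = 2200:
  stratum Region I: (900/2200)²·1.27²/161 = 0.00167657
  stratum Region II: (1200/2200)²·2.01²/63 = 0.0190796
  stratum Region III: (100/2200)²·0.74²/4 = 0.000282851
V̂(x̄_st) = 0.021039
SE(x̄_st) = √0.021039 = 0.145048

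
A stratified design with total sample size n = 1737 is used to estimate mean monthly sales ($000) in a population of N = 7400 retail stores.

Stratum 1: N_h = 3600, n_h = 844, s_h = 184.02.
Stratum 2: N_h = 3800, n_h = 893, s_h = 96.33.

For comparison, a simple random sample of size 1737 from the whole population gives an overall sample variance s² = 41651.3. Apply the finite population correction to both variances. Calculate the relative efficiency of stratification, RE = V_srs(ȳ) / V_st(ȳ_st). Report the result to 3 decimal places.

V̂(ȳ_st) = Σ W_h² (1 − n_h/N_h) s_h²/n_h, with W_h = N_h/N and N = 7400:
  stratum 1: (3600/7400)²·(1 − 844/3600)·184.02²/844 = 7.26952
  stratum 2: (3800/7400)²·(1 − 893/3800)·96.33²/893 = 2.09622
V_st = 9.36574
V_srs = (1 − 1737/7400)·41651.3/1737 = 18.3503
Relative efficiency = V_srs / V_st = 18.3503/9.36574 = 1.9593

RE ≈ 1.959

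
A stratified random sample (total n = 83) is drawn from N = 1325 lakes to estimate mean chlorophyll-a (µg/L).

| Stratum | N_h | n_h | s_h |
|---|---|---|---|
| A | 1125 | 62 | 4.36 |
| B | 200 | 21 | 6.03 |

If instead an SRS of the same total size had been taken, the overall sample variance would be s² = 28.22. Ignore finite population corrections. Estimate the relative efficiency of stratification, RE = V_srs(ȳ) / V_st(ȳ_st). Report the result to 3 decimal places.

V̂(ȳ_st) = Σ W_h² s_h²/n_h, with W_h = N_h/N and N = 1325:
  stratum A: (1125/1325)²·4.36²/62 = 0.221032
  stratum B: (200/1325)²·6.03²/21 = 0.0394497
V_st = 0.260481
V_srs = s²/n = 28.22/83 = 0.34
Relative efficiency = V_srs / V_st = 0.34/0.260481 = 1.3053

RE ≈ 1.305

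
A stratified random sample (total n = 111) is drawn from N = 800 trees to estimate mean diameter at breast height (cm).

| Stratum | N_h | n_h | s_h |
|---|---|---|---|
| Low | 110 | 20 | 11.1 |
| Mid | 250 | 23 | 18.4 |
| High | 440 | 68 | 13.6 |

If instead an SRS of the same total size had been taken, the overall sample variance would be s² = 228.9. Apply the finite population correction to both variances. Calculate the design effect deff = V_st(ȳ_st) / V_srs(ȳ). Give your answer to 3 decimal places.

deff ≈ 1.180

V̂(ȳ_st) = Σ W_h² (1 − n_h/N_h) s_h²/n_h, with W_h = N_h/N and N = 800:
  stratum Low: (110/800)²·(1 − 20/110)·11.1²/20 = 0.0952952
  stratum Mid: (250/800)²·(1 − 23/250)·18.4²/23 = 1.30525
  stratum High: (440/800)²·(1 − 68/440)·13.6²/68 = 0.69564
V_st = 2.09619
V_srs = (1 − 111/800)·228.9/111 = 1.77604
deff = V_st / V_srs = 2.09619/1.77604 = 1.1803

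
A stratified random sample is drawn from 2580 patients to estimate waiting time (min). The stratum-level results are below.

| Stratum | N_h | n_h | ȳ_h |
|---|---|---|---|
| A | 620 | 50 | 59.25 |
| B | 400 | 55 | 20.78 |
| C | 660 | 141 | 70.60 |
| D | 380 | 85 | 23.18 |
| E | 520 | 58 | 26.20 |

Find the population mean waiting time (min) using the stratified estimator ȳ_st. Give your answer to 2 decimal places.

ȳ_st ≈ 44.22

N = Σ N_h = 2580. Stratum weights W_h = N_h/N.
ȳ_st = (620·59.25 + 400·20.78 + 660·70.60 + 380·23.18 + 520·26.20) / 2580 = 44.2153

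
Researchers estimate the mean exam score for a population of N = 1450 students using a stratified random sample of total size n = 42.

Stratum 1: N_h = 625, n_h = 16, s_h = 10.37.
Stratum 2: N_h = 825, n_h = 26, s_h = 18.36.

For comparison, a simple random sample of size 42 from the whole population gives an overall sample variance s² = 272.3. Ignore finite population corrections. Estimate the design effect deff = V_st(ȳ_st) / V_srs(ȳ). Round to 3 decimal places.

deff ≈ 0.840

V̂(ȳ_st) = Σ W_h² s_h²/n_h, with W_h = N_h/N and N = 1450:
  stratum 1: (625/1450)²·10.37²/16 = 1.24871
  stratum 2: (825/1450)²·18.36²/26 = 4.19705
V_st = 5.44576
V_srs = s²/n = 272.3/42 = 6.48333
deff = V_st / V_srs = 5.44576/6.48333 = 0.8400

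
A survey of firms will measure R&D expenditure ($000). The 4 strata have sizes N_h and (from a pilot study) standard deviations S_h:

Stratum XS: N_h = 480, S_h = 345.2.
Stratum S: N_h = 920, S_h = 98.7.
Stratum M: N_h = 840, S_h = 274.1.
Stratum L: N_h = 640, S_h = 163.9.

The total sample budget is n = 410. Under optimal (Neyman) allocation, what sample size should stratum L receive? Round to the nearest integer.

73

Neyman allocation: n_h = n · N_h S_h / Σ N_i S_i, with n = 410.
  stratum XS: N_h·S_h = 480·345.2 = 165696.00
  stratum S: N_h·S_h = 920·98.7 = 90804.00
  stratum M: N_h·S_h = 840·274.1 = 230244.00
  stratum L: N_h·S_h = 640·163.9 = 104896.00
Σ N_h S_h = 591640.00
n for stratum L = 410·104896.00/591640.00 = 72.692 → 73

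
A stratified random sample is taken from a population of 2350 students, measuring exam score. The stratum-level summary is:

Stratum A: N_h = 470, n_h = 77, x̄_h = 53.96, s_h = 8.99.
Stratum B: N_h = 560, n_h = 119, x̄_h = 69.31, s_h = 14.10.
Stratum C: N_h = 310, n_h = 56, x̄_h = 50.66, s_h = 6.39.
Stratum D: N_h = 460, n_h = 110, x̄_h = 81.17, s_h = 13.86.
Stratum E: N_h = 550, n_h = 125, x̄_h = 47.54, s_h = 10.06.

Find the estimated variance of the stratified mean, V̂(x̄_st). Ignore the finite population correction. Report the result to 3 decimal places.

V̂(x̄_st) ≈ 0.261

V̂(x̄_st) = Σ W_h² s_h²/n_h, with W_h = N_h/N and N = 2350:
  stratum A: (470/2350)²·8.99²/77 = 0.0419845
  stratum B: (560/2350)²·14.10²/119 = 0.0948706
  stratum C: (310/2350)²·6.39²/56 = 0.0126882
  stratum D: (460/2350)²·13.86²/110 = 0.0669135
  stratum E: (550/2350)²·10.06²/125 = 0.0443482
V̂(x̄_st) = 0.260805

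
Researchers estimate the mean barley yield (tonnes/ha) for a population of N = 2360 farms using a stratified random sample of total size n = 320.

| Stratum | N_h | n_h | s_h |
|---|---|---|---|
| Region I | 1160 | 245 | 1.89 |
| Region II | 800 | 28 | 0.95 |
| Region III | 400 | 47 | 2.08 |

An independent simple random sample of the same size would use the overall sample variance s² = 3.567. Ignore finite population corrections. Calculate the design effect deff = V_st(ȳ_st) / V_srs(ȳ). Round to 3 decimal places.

deff ≈ 0.886

V̂(ȳ_st) = Σ W_h² s_h²/n_h, with W_h = N_h/N and N = 2360:
  stratum Region I: (1160/2360)²·1.89²/245 = 0.00352249
  stratum Region II: (800/2360)²·0.95²/28 = 0.00370378
  stratum Region III: (400/2360)²·2.08²/47 = 0.00264439
V_st = 0.00987065
V_srs = s²/n = 3.567/320 = 0.0111469
deff = V_st / V_srs = 0.00987065/0.0111469 = 0.8855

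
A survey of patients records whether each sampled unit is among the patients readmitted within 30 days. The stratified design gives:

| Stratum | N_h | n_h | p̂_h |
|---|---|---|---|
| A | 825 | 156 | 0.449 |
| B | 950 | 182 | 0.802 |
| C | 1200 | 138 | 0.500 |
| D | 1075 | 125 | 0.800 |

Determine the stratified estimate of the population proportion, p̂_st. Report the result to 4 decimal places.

N = 4050; stratum weights W_h = N_h/N.
p̂_st = Σ W_h p̂_h = (825·0.449 + 950·0.802 + 1200·0.500 + 1075·0.800)/4050 = 0.64008

p̂_st ≈ 0.6401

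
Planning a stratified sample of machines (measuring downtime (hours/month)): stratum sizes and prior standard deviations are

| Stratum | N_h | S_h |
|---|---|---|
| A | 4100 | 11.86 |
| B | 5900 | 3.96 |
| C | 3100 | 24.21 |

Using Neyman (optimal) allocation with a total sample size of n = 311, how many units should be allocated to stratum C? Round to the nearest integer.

Neyman allocation: n_h = n · N_h S_h / Σ N_i S_i, with n = 311.
  stratum A: N_h·S_h = 4100·11.86 = 48626.00
  stratum B: N_h·S_h = 5900·3.96 = 23364.00
  stratum C: N_h·S_h = 3100·24.21 = 75051.00
Σ N_h S_h = 147041.00
n for stratum C = 311·75051.00/147041.00 = 158.737 → 159

159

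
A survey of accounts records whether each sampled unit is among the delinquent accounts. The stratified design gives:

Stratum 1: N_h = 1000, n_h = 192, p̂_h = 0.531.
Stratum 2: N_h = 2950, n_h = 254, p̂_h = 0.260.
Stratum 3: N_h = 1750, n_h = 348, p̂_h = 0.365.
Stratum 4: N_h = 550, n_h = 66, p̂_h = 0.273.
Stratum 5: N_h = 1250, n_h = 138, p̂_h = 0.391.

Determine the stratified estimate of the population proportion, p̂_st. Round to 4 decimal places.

N = 7500; stratum weights W_h = N_h/N.
p̂_st = Σ W_h p̂_h = (1000·0.531 + 2950·0.260 + 1750·0.365 + 550·0.273 + 1250·0.391)/7500 = 0.34342

p̂_st ≈ 0.3434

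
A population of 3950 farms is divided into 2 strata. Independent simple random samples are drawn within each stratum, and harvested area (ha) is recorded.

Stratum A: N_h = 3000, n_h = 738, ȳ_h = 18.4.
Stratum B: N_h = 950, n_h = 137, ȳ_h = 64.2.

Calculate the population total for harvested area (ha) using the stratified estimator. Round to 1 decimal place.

τ̂_st = Σ N_h ȳ_h = 3000·18.4 + 950·64.2 = 116190.0

τ̂_st ≈ 116190.0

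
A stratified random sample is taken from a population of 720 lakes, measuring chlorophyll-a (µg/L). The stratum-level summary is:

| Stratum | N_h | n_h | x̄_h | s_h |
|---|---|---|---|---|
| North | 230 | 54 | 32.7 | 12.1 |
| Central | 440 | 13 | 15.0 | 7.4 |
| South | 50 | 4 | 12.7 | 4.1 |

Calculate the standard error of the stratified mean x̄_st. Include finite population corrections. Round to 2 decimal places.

SE(x̄_st) ≈ 1.33

V̂(x̄_st) = Σ W_h² (1 − n_h/N_h) s_h²/n_h, with W_h = N_h/N and N = 720:
  stratum North: (230/720)²·(1 − 54/230)·12.1²/54 = 0.211715
  stratum Central: (440/720)²·(1 − 13/440)·7.4²/13 = 1.52664
  stratum South: (50/720)²·(1 − 4/50)·4.1²/4 = 0.0186454
V̂(x̄_st) = 1.757
SE(x̄_st) = √1.757 = 1.32552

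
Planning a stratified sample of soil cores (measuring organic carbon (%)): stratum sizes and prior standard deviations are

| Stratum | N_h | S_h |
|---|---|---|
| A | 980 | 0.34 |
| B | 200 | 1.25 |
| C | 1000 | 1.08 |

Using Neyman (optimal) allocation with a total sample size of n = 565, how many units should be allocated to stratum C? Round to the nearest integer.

367

Neyman allocation: n_h = n · N_h S_h / Σ N_i S_i, with n = 565.
  stratum A: N_h·S_h = 980·0.34 = 333.20
  stratum B: N_h·S_h = 200·1.25 = 250.00
  stratum C: N_h·S_h = 1000·1.08 = 1080.00
Σ N_h S_h = 1663.20
n for stratum C = 565·1080.00/1663.20 = 366.883 → 367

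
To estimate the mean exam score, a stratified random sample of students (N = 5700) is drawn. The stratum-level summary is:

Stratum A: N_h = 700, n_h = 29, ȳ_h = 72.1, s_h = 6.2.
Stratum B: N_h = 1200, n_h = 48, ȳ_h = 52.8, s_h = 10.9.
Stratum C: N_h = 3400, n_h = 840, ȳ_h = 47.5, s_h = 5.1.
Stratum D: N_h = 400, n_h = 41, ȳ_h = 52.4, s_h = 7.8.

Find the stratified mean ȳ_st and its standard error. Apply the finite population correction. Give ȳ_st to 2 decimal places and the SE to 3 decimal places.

ȳ_st ≈ 51.98, SE ≈ 0.373

ȳ_st = Σ W_h ȳ_h = (700·72.1 + 1200·52.8 + 3400·47.5 + 400·52.4)/5700 = 51.98070
V̂(ȳ_st) = Σ W_h² (1 − n_h/N_h) s_h²/n_h, with W_h = N_h/N and N = 5700:
  stratum A: (700/5700)²·(1 − 29/700)·6.2²/29 = 0.0191627
  stratum B: (1200/5700)²·(1 − 48/1200)·10.9²/48 = 0.105316
  stratum C: (3400/5700)²·(1 − 840/3400)·5.1²/840 = 0.00829526
  stratum D: (400/5700)²·(1 − 41/400)·7.8²/41 = 0.00655858
V̂(ȳ_st) = 0.139333
SE(ȳ_st) = √0.139333 = 0.373273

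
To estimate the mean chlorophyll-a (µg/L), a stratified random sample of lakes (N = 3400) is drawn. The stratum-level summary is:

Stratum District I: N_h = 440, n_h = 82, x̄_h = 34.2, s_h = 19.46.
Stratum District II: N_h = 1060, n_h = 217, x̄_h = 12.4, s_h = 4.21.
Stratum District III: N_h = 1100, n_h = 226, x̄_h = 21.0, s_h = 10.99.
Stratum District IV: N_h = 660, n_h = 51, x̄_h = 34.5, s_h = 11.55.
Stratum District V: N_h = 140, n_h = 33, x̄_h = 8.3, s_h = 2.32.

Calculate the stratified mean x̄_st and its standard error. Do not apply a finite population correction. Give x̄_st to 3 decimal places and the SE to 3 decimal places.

x̄_st = Σ W_h x̄_h = (440·34.2 + 1060·12.4 + 1100·21.0 + 660·34.5 + 140·8.3)/3400 = 22.12471
V̂(x̄_st) = Σ W_h² s_h²/n_h, with W_h = N_h/N and N = 3400:
  stratum District I: (440/3400)²·19.46²/82 = 0.0773427
  stratum District II: (1060/3400)²·4.21²/217 = 0.00793886
  stratum District III: (1100/3400)²·10.99²/226 = 0.055939
  stratum District IV: (660/3400)²·11.55²/51 = 0.0985653
  stratum District V: (140/3400)²·2.32²/33 = 0.000276541
V̂(x̄_st) = 0.240062
SE(x̄_st) = √0.240062 = 0.489962

x̄_st ≈ 22.125, SE ≈ 0.490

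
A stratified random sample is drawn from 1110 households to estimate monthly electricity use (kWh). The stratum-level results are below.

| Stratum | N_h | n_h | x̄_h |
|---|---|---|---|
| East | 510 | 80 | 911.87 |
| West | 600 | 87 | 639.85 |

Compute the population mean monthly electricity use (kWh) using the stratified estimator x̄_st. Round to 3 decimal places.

N = Σ N_h = 1110. Stratum weights W_h = N_h/N.
x̄_st = (510·911.87 + 600·639.85) / 1110 = 764.83216

x̄_st ≈ 764.832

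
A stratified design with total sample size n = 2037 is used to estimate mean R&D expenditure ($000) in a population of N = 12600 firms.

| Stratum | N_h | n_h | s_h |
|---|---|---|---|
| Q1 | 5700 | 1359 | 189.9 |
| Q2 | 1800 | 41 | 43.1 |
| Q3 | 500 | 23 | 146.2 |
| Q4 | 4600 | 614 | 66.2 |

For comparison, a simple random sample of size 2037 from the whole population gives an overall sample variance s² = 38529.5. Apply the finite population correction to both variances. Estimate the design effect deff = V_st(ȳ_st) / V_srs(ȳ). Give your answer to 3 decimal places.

deff ≈ 0.458

V̂(ȳ_st) = Σ W_h² (1 − n_h/N_h) s_h²/n_h, with W_h = N_h/N and N = 12600:
  stratum Q1: (5700/12600)²·(1 − 1359/5700)·189.9²/1359 = 4.13575
  stratum Q2: (1800/12600)²·(1 − 41/1800)·43.1²/41 = 0.903583
  stratum Q3: (500/12600)²·(1 − 23/500)·146.2²/23 = 1.39609
  stratum Q4: (4600/12600)²·(1 − 614/4600)·66.2²/614 = 0.824331
V_st = 7.25975
V_srs = (1 − 2037/12600)·38529.5/2037 = 15.8569
deff = V_st / V_srs = 7.25975/15.8569 = 0.4578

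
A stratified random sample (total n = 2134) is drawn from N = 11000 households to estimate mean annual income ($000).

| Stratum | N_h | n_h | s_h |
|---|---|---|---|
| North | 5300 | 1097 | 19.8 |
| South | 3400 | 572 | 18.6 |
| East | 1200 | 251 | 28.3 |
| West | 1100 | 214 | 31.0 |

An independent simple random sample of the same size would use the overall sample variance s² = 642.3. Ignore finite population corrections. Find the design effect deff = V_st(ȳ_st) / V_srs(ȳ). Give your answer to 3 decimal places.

V̂(ȳ_st) = Σ W_h² s_h²/n_h, with W_h = N_h/N and N = 11000:
  stratum North: (5300/11000)²·19.8²/1097 = 0.0829641
  stratum South: (3400/11000)²·18.6²/572 = 0.0577833
  stratum East: (1200/11000)²·28.3²/251 = 0.0379731
  stratum West: (1100/11000)²·31.0²/214 = 0.0449065
V_st = 0.223627
V_srs = s²/n = 642.3/2134 = 0.300984
deff = V_st / V_srs = 0.223627/0.300984 = 0.7430

deff ≈ 0.743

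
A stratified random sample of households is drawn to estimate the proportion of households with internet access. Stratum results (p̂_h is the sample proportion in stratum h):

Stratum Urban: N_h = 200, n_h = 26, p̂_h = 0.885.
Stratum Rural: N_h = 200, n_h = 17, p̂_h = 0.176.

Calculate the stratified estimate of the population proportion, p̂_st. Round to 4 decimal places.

p̂_st ≈ 0.5305

N = 400; stratum weights W_h = N_h/N.
p̂_st = Σ W_h p̂_h = (200·0.885 + 200·0.176)/400 = 0.53050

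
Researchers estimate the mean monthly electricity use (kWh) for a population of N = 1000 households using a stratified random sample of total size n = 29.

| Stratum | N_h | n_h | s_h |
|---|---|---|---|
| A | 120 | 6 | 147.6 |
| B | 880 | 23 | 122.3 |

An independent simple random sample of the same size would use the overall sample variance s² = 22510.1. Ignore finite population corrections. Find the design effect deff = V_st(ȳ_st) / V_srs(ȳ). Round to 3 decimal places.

deff ≈ 0.716

V̂(ȳ_st) = Σ W_h² s_h²/n_h, with W_h = N_h/N and N = 1000:
  stratum A: (120/1000)²·147.6²/6 = 52.2858
  stratum B: (880/1000)²·122.3²/23 = 503.605
V_st = 555.891
V_srs = s²/n = 22510.1/29 = 776.21
deff = V_st / V_srs = 555.891/776.21 = 0.7162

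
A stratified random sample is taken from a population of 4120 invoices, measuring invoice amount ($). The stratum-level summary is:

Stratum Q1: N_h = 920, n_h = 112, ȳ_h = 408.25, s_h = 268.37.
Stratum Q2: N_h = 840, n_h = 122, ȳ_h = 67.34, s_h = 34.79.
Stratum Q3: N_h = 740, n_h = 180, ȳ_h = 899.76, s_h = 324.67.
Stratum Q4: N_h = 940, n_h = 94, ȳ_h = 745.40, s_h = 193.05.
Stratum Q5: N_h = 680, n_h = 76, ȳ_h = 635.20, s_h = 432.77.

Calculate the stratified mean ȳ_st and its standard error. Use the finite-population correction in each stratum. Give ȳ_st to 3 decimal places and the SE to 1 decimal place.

ȳ_st = Σ W_h ȳ_h = (920·408.25 + 840·67.34 + 740·899.76 + 940·745.40 + 680·635.20)/4120 = 541.40534
V̂(ȳ_st) = Σ W_h² (1 − n_h/N_h) s_h²/n_h, with W_h = N_h/N and N = 4120:
  stratum Q1: (920/4120)²·(1 − 112/920)·268.37²/112 = 28.1614
  stratum Q2: (840/4120)²·(1 − 122/840)·34.79²/122 = 0.352499
  stratum Q3: (740/4120)²·(1 − 180/740)·324.67²/180 = 14.2967
  stratum Q4: (940/4120)²·(1 − 94/940)·193.05²/94 = 18.5744
  stratum Q5: (680/4120)²·(1 − 76/680)·432.77²/76 = 59.6283
V̂(ȳ_st) = 121.013
SE(ȳ_st) = √121.013 = 11.0006

ȳ_st ≈ 541.405, SE ≈ 11.0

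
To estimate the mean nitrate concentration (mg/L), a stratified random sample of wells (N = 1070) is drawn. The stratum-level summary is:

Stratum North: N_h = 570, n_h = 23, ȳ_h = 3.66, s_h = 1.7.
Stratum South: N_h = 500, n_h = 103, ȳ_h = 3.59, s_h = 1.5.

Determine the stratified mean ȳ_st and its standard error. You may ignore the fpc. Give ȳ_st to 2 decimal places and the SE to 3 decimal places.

ȳ_st = Σ W_h ȳ_h = (570·3.66 + 500·3.59)/1070 = 3.62729
V̂(ȳ_st) = Σ W_h² s_h²/n_h, with W_h = N_h/N and N = 1070:
  stratum North: (570/1070)²·1.7²/23 = 0.0356576
  stratum South: (500/1070)²·1.5²/103 = 0.00476999
V̂(ȳ_st) = 0.0404276
SE(ȳ_st) = √0.0404276 = 0.201066

ȳ_st ≈ 3.63, SE ≈ 0.201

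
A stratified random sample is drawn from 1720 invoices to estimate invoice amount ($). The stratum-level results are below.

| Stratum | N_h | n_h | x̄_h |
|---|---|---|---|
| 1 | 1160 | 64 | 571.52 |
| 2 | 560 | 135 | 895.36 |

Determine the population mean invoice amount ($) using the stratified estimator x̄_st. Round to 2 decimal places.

x̄_st ≈ 676.96

N = Σ N_h = 1720. Stratum weights W_h = N_h/N.
x̄_st = (1160·571.52 + 560·895.36) / 1720 = 676.9563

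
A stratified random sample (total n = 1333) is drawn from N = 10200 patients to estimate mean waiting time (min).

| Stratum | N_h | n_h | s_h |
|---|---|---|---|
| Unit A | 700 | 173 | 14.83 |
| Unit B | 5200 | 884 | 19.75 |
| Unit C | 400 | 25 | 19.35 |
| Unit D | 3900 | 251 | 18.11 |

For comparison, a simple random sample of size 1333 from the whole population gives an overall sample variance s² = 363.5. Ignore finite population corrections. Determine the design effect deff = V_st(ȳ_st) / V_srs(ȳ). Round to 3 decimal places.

deff ≈ 1.227

V̂(ȳ_st) = Σ W_h² s_h²/n_h, with W_h = N_h/N and N = 10200:
  stratum Unit A: (700/10200)²·14.83²/173 = 0.00598731
  stratum Unit B: (5200/10200)²·19.75²/884 = 0.11468
  stratum Unit C: (400/10200)²·19.35²/25 = 0.0230325
  stratum Unit D: (3900/10200)²·18.11²/251 = 0.191026
V_st = 0.334726
V_srs = s²/n = 363.5/1333 = 0.272693
deff = V_st / V_srs = 0.334726/0.272693 = 1.2275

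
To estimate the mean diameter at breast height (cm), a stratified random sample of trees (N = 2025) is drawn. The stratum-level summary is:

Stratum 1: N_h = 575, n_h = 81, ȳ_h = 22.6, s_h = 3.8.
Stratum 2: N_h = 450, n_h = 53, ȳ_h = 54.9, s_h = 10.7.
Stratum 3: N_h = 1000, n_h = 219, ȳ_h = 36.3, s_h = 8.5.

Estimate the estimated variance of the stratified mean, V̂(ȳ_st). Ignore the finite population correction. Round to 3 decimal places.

V̂(ȳ_st) = Σ W_h² s_h²/n_h, with W_h = N_h/N and N = 2025:
  stratum 1: (575/2025)²·3.8²/81 = 0.0143737
  stratum 2: (450/2025)²·10.7²/53 = 0.106676
  stratum 3: (1000/2025)²·8.5²/219 = 0.0804533
V̂(ȳ_st) = 0.201503

V̂(ȳ_st) ≈ 0.202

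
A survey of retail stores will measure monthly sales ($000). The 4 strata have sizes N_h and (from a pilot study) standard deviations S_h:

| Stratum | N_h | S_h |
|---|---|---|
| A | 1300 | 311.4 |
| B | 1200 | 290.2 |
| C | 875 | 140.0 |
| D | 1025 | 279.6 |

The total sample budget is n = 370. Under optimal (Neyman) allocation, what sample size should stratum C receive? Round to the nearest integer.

Neyman allocation: n_h = n · N_h S_h / Σ N_i S_i, with n = 370.
  stratum A: N_h·S_h = 1300·311.4 = 404820.00
  stratum B: N_h·S_h = 1200·290.2 = 348240.00
  stratum C: N_h·S_h = 875·140.0 = 122500.00
  stratum D: N_h·S_h = 1025·279.6 = 286590.00
Σ N_h S_h = 1162150.00
n for stratum C = 370·122500.00/1162150.00 = 39.001 → 39

39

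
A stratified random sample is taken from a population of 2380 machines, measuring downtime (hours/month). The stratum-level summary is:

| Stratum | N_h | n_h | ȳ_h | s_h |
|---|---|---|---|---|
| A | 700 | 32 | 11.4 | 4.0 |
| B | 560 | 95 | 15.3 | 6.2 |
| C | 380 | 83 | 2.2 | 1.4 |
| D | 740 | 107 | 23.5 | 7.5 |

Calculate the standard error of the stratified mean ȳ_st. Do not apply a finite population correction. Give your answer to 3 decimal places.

V̂(ȳ_st) = Σ W_h² s_h²/n_h, with W_h = N_h/N and N = 2380:
  stratum A: (700/2380)²·4.0²/32 = 0.0432526
  stratum B: (560/2380)²·6.2²/95 = 0.0224017
  stratum C: (380/2380)²·1.4²/83 = 0.000601993
  stratum D: (740/2380)²·7.5²/107 = 0.0508216
V̂(ȳ_st) = 0.117078
SE(ȳ_st) = √0.117078 = 0.342167

SE(ȳ_st) ≈ 0.342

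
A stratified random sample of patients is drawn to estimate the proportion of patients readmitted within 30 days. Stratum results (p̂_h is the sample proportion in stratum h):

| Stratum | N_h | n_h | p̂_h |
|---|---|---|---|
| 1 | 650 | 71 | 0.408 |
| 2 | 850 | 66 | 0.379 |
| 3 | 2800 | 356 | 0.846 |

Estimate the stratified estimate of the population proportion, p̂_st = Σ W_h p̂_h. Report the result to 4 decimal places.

p̂_st ≈ 0.6875

N = 4300; stratum weights W_h = N_h/N.
p̂_st = Σ W_h p̂_h = (650·0.408 + 850·0.379 + 2800·0.846)/4300 = 0.68748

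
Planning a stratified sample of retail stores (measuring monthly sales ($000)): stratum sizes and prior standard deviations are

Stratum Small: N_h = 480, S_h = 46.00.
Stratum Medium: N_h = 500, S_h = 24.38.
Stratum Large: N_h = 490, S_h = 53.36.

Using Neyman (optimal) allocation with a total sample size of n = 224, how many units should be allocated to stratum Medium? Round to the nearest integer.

Neyman allocation: n_h = n · N_h S_h / Σ N_i S_i, with n = 224.
  stratum Small: N_h·S_h = 480·46.00 = 22080.00
  stratum Medium: N_h·S_h = 500·24.38 = 12190.00
  stratum Large: N_h·S_h = 490·53.36 = 26146.40
Σ N_h S_h = 60416.40
n for stratum Medium = 224·12190.00/60416.40 = 45.196 → 45

45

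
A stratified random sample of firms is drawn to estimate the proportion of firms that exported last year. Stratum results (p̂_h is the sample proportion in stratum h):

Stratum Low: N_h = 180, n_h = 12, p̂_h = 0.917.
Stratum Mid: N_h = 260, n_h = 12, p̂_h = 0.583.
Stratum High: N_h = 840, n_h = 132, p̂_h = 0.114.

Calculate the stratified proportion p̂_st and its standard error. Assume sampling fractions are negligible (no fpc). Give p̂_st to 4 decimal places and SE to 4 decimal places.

p̂_st ≈ 0.3222, SE ≈ 0.0372

N = 1280; stratum weights W_h = N_h/N.
p̂_st = Σ W_h p̂_h = (180·0.917 + 260·0.583 + 840·0.114)/1280 = 0.32219
V̂(p̂_st) = Σ W_h² p̂_h(1−p̂_h)/(n_h−1):
  stratum Low: (180/1280)²·0.917·0.083/11 = 0.00013683
  stratum Mid: (260/1280)²·0.583·0.417/11 = 0.000911882
  stratum High: (840/1280)²·0.114·0.886/131 = 0.000332052
V̂(p̂_st) = 0.00138076; SE = √V̂ = 0.0371586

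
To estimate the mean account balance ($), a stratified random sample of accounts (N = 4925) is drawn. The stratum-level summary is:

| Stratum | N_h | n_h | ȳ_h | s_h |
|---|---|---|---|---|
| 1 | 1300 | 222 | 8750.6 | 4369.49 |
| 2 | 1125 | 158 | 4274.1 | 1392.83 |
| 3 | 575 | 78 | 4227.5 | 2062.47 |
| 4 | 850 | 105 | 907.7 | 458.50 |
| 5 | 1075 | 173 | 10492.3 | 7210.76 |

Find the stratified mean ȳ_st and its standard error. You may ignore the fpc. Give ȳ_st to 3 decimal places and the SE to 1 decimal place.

ȳ_st ≈ 6226.543, SE ≈ 147.5

ȳ_st = Σ W_h ȳ_h = (1300·8750.6 + 1125·4274.1 + 575·4227.5 + 850·907.7 + 1075·10492.3)/4925 = 6226.54264
V̂(ȳ_st) = Σ W_h² s_h²/n_h, with W_h = N_h/N and N = 4925:
  stratum 1: (1300/4925)²·4369.49²/222 = 5992.15
  stratum 2: (1125/4925)²·1392.83²/158 = 640.666
  stratum 3: (575/4925)²·2062.47²/78 = 743.368
  stratum 4: (850/4925)²·458.50²/105 = 59.6369
  stratum 5: (1075/4925)²·7210.76²/173 = 14319.3
V̂(ȳ_st) = 21755.1
SE(ȳ_st) = √21755.1 = 147.496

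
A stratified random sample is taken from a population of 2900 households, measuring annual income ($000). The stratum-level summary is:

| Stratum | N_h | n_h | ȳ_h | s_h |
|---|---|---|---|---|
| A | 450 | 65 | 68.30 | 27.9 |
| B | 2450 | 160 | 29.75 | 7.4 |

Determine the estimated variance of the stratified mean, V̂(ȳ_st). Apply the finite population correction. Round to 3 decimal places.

V̂(ȳ_st) = Σ W_h² (1 − n_h/N_h) s_h²/n_h, with W_h = N_h/N and N = 2900:
  stratum A: (450/2900)²·(1 − 65/450)·27.9²/65 = 0.246702
  stratum B: (2450/2900)²·(1 − 160/2450)·7.4²/160 = 0.228323
V̂(ȳ_st) = 0.475024

V̂(ȳ_st) ≈ 0.475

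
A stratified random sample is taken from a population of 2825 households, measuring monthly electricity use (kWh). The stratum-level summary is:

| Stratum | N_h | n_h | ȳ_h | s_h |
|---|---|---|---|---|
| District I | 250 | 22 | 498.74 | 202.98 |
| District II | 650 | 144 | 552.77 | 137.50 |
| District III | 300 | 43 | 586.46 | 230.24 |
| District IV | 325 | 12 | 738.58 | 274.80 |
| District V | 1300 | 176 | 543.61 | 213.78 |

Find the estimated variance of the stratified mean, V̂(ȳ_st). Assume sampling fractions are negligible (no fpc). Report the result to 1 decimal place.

V̂(ȳ_st) ≈ 173.8

V̂(ȳ_st) = Σ W_h² s_h²/n_h, with W_h = N_h/N and N = 2825:
  stratum District I: (250/2825)²·202.98²/22 = 14.6665
  stratum District II: (650/2825)²·137.50²/144 = 6.95077
  stratum District III: (300/2825)²·230.24²/43 = 13.9027
  stratum District IV: (325/2825)²·274.80²/12 = 83.2879
  stratum District V: (1300/2825)²·213.78²/176 = 54.9884
V̂(ȳ_st) = 173.796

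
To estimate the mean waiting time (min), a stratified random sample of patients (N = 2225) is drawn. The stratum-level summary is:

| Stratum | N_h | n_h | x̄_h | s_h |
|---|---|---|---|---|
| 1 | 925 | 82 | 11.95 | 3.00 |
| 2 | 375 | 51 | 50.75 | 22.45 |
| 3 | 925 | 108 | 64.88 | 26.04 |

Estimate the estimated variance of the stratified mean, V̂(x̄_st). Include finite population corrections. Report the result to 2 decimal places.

V̂(x̄_st) = Σ W_h² (1 − n_h/N_h) s_h²/n_h, with W_h = N_h/N and N = 2225:
  stratum 1: (925/2225)²·(1 − 82/925)·3.00²/82 = 0.0172877
  stratum 2: (375/2225)²·(1 − 51/375)·22.45²/51 = 0.242537
  stratum 3: (925/2225)²·(1 − 108/925)·26.04²/108 = 0.958433
V̂(x̄_st) = 1.21826

V̂(x̄_st) ≈ 1.22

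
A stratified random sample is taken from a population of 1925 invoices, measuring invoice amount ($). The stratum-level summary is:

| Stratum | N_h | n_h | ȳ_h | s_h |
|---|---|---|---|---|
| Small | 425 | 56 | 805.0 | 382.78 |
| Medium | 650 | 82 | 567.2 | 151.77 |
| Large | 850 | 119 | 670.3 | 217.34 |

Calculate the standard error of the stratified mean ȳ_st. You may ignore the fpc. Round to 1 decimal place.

V̂(ȳ_st) = Σ W_h² s_h²/n_h, with W_h = N_h/N and N = 1925:
  stratum Small: (425/1925)²·382.78²/56 = 127.534
  stratum Medium: (650/1925)²·151.77²/82 = 32.0275
  stratum Large: (850/1925)²·217.34²/119 = 77.3943
V̂(ȳ_st) = 236.956
SE(ȳ_st) = √236.956 = 15.3934

SE(ȳ_st) ≈ 15.4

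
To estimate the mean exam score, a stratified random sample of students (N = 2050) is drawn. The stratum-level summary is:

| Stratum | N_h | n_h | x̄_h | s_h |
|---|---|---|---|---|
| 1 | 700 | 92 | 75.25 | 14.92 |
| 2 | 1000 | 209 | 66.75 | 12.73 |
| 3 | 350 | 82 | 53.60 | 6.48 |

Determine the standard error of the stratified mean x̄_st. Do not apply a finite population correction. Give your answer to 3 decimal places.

SE(x̄_st) ≈ 0.694

V̂(x̄_st) = Σ W_h² s_h²/n_h, with W_h = N_h/N and N = 2050:
  stratum 1: (700/2050)²·14.92²/92 = 0.282123
  stratum 2: (1000/2050)²·12.73²/209 = 0.184503
  stratum 3: (350/2050)²·6.48²/82 = 0.0149267
V̂(x̄_st) = 0.481552
SE(x̄_st) = √0.481552 = 0.69394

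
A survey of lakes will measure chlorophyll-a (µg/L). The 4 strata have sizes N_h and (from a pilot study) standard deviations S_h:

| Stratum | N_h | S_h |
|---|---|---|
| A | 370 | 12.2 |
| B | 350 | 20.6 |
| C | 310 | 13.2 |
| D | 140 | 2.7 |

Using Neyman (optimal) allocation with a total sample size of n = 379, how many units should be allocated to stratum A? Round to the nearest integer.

106

Neyman allocation: n_h = n · N_h S_h / Σ N_i S_i, with n = 379.
  stratum A: N_h·S_h = 370·12.2 = 4514.00
  stratum B: N_h·S_h = 350·20.6 = 7210.00
  stratum C: N_h·S_h = 310·13.2 = 4092.00
  stratum D: N_h·S_h = 140·2.7 = 378.00
Σ N_h S_h = 16194.00
n for stratum A = 379·4514.00/16194.00 = 105.644 → 106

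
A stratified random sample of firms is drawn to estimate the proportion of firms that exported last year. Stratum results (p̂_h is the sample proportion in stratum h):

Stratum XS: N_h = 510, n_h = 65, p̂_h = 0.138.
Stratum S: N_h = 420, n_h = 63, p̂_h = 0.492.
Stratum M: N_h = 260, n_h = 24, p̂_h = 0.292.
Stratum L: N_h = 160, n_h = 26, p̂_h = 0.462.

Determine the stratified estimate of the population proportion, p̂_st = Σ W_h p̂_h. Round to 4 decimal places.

p̂_st ≈ 0.3162

N = 1350; stratum weights W_h = N_h/N.
p̂_st = Σ W_h p̂_h = (510·0.138 + 420·0.492 + 260·0.292 + 160·0.462)/1350 = 0.31619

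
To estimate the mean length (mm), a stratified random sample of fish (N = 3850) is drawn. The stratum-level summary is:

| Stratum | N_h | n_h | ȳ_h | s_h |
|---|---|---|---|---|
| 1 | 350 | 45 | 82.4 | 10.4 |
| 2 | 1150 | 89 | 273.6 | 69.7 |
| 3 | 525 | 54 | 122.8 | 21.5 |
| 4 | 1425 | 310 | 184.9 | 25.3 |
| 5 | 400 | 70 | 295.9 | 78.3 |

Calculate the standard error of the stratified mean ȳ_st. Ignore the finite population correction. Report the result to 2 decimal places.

SE(ȳ_st) ≈ 2.51

V̂(ȳ_st) = Σ W_h² s_h²/n_h, with W_h = N_h/N and N = 3850:
  stratum 1: (350/3850)²·10.4²/45 = 0.0198641
  stratum 2: (1150/3850)²·69.7²/89 = 4.87023
  stratum 3: (525/3850)²·21.5²/54 = 0.159177
  stratum 4: (1425/3850)²·25.3²/310 = 0.28287
  stratum 5: (400/3850)²·78.3²/70 = 0.945418
V̂(ȳ_st) = 6.27756
SE(ȳ_st) = √6.27756 = 2.50551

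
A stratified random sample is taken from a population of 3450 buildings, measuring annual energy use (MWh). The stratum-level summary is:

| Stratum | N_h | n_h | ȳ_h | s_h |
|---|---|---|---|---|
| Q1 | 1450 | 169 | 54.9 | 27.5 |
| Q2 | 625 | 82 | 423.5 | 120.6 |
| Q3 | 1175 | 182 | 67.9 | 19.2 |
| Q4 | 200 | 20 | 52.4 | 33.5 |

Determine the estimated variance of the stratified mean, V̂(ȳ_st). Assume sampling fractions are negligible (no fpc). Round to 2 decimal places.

V̂(ȳ_st) ≈ 7.04

V̂(ȳ_st) = Σ W_h² s_h²/n_h, with W_h = N_h/N and N = 3450:
  stratum Q1: (1450/3450)²·27.5²/169 = 0.790454
  stratum Q2: (625/3450)²·120.6²/82 = 5.82107
  stratum Q3: (1175/3450)²·19.2²/182 = 0.234946
  stratum Q4: (200/3450)²·33.5²/20 = 0.188574
V̂(ȳ_st) = 7.03504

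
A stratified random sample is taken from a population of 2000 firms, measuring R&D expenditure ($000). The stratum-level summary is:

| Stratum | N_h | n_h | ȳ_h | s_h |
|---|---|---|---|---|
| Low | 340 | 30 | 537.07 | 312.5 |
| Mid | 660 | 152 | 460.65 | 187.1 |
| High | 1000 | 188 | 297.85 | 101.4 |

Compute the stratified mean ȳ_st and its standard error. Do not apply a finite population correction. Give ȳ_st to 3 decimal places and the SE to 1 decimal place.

ȳ_st = Σ W_h ȳ_h = (340·537.07 + 660·460.65 + 1000·297.85)/2000 = 392.24140
V̂(ȳ_st) = Σ W_h² s_h²/n_h, with W_h = N_h/N and N = 2000:
  stratum Low: (340/2000)²·312.5²/30 = 94.0755
  stratum Mid: (660/2000)²·187.1²/152 = 25.0803
  stratum High: (1000/2000)²·101.4²/188 = 13.6728
V̂(ȳ_st) = 132.829
SE(ȳ_st) = √132.829 = 11.5251

ȳ_st ≈ 392.241, SE ≈ 11.5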